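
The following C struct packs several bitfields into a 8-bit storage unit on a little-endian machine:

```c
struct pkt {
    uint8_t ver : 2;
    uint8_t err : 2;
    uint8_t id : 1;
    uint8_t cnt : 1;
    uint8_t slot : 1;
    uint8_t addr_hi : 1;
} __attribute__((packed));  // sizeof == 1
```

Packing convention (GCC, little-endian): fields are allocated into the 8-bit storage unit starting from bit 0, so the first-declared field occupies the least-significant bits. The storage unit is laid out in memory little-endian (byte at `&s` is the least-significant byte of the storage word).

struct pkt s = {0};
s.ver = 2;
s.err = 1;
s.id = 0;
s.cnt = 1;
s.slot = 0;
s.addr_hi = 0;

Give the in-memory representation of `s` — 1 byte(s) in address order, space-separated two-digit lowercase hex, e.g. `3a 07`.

26

ver:2 = 2 → 0x2 << 0 → word 0x02
err:2 = 1 → 0x1 << 2 → word 0x06
id:1 = 0 → 0x0 << 4 → word 0x06
cnt:1 = 1 → 0x1 << 5 → word 0x26
slot:1 = 0 → 0x0 << 6 → word 0x26
addr_hi:1 = 0 → 0x0 << 7 → word 0x26
word = 0x26 → little-endian bytes:
  [0]=0x26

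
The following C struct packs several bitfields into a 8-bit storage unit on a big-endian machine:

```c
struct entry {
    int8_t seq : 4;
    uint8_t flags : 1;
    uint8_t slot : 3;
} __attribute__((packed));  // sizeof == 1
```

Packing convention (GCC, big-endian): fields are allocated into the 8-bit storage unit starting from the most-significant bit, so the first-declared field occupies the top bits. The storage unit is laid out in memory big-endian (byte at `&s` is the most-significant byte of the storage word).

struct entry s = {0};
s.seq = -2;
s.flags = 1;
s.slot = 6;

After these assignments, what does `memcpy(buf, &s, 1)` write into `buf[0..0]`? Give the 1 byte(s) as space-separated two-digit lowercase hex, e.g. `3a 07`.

ee

seq (4b) val=-2 bits=0xe at bit 4: 0xe0
flags (1b) val=1 bits=0x1 at bit 3: 0xe8
slot (3b) val=6 bits=0x6 at bit 0: 0xee
word = 0xee → big-endian bytes:
  [0]=0xee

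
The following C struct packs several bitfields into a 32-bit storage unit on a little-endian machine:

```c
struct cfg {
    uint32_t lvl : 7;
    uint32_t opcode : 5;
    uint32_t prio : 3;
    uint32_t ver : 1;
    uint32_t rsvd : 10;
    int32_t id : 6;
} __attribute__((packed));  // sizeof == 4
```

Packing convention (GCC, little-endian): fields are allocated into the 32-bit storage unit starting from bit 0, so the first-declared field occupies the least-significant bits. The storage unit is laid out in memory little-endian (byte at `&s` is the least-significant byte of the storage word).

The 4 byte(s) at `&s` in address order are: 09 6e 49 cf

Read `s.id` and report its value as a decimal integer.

[0]=0x09 [1]=0x6e [2]=0x49 [3]=0xcf (little-endian) → word 0xcf496e09
lvl:7 @ bit 0 → (0xcf496e09>>0)&0x7f = 0x9
opcode:5 @ bit 7 → (0xcf496e09>>7)&0x1f = 0x1c
prio:3 @ bit 12 → (0xcf496e09>>12)&0x7 = 0x6
ver:1 @ bit 15 → (0xcf496e09>>15)&0x1 = 0x0
rsvd:10 @ bit 16 → (0xcf496e09>>16)&0x3ff = 0x349
id:6 @ bit 26 → (0xcf496e09>>26)&0x3f = 0x33  ←
id signed 6b, MSB=1: 51 - 64 = -13

-13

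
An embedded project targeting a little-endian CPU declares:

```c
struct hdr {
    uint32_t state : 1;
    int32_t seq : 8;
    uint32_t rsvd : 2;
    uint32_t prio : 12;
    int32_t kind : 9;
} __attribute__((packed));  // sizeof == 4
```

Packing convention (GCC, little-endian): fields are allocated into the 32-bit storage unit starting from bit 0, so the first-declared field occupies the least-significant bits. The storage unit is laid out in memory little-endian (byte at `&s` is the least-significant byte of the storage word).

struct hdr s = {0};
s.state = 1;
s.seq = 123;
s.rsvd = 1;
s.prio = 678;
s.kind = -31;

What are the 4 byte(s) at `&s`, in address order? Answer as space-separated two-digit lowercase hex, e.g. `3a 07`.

f7 32 95 f0

state (1b) val=1 bits=0x1 at bit 0: 0x00000001
seq (8b) val=123 bits=0x7b at bit 1: 0x000000f7
rsvd (2b) val=1 bits=0x1 at bit 9: 0x000002f7
prio (12b) val=678 bits=0x2a6 at bit 11: 0x001532f7
kind (9b) val=-31 bits=0x1e1 at bit 23: 0xf09532f7
word = 0xf09532f7 → little-endian bytes:
  [0]=0xf7  [1]=0x32  [2]=0x95  [3]=0xf0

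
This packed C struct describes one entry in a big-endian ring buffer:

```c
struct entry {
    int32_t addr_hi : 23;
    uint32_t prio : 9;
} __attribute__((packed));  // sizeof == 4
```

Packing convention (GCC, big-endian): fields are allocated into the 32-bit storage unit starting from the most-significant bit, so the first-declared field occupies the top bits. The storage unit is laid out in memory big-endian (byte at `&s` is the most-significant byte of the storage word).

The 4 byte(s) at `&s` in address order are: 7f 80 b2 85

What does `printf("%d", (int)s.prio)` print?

133

[0]=0x7f [1]=0x80 [2]=0xb2 [3]=0x85 (big-endian) → word 0x7f80b285
addr_hi:23 @ bit 9 → (0x7f80b285>>9)&0x7fffff = 0x3fc059
prio:9 @ bit 0 → (0x7f80b285>>0)&0x1ff = 0x85  ←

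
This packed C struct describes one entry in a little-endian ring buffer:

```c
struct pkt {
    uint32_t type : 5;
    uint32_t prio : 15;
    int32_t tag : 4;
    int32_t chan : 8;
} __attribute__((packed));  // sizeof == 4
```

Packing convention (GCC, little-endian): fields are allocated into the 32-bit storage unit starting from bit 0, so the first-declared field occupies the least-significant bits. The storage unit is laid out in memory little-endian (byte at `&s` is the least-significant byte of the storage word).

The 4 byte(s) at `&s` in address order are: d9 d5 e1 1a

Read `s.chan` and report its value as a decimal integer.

[0]=0xd9 [1]=0xd5 [2]=0xe1 [3]=0x1a (little-endian) → word 0x1ae1d5d9
type [0+:5] = (word>>0) & 0x1f = 25
prio [5+:15] = (word>>5) & 0x7fff = 3758
tag [20+:4] = (word>>20) & 0xf = 14
chan [24+:8] = (word>>24) & 0xff = 26  ←
chan signed 8b, MSB=0: value = 26

26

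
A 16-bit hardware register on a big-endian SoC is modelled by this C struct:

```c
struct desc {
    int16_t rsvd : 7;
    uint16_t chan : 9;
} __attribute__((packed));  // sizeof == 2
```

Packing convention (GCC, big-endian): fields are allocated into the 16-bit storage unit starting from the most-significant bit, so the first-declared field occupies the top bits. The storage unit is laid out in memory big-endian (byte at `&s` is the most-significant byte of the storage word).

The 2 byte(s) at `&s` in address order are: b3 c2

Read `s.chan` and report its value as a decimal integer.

[0]=0xb3 [1]=0xc2 (big-endian) → word 0xb3c2
rsvd:7 @ bit 9 → (0xb3c2>>9)&0x7f = 0x59
chan:9 @ bit 0 → (0xb3c2>>0)&0x1ff = 0x1c2  ←

450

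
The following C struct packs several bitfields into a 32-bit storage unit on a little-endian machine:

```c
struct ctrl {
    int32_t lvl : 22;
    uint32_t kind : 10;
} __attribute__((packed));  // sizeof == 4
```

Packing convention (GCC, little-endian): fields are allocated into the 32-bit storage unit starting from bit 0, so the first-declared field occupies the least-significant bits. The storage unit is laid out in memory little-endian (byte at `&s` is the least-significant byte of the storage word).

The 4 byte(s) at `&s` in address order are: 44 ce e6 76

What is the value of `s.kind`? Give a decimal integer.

[0]=0x44 [1]=0xce [2]=0xe6 [3]=0x76 (little-endian) → word 0x76e6ce44
lvl [0+:22] = (word>>0) & 0x3fffff = 2543172
kind [22+:10] = (word>>22) & 0x3ff = 475  ←

475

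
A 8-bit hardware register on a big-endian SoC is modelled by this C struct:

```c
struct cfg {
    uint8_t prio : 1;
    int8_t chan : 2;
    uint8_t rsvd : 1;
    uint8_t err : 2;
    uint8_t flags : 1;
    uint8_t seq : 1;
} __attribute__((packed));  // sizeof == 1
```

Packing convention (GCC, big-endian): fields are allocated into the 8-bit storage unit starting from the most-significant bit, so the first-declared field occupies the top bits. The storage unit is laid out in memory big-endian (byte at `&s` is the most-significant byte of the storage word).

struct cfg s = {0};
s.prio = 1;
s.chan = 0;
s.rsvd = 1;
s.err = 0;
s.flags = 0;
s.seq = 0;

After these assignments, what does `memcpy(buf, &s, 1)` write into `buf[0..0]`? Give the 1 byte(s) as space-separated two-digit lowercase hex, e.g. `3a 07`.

90

prio:1 = 1 → 0x1 << 7 → word 0x80
chan:2 = 0 → 0x0 << 5 → word 0x80
rsvd:1 = 1 → 0x1 << 4 → word 0x90
err:2 = 0 → 0x0 << 2 → word 0x90
flags:1 = 0 → 0x0 << 1 → word 0x90
seq:1 = 0 → 0x0 << 0 → word 0x90
word = 0x90 → big-endian bytes:
  [0]=0x90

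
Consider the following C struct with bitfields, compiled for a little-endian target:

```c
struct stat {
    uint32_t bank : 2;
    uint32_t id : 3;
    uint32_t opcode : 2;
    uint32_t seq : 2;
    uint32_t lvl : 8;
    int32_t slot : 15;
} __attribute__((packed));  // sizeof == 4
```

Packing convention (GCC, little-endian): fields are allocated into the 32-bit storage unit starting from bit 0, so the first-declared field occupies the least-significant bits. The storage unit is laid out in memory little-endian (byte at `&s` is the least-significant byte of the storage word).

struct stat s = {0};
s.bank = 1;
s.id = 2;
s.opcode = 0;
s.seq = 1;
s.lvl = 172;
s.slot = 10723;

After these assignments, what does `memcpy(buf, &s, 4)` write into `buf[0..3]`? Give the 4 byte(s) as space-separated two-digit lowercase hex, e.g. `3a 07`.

[0+:2] bank=1 & 0x3 = 0x1; word=0x00000001
[2+:3] id=2 & 0x7 = 0x2; word=0x00000009
[5+:2] opcode=0 & 0x3 = 0x0; word=0x00000009
[7+:2] seq=1 & 0x3 = 0x1; word=0x00000089
[9+:8] lvl=172 & 0xff = 0xac; word=0x00015889
[17+:15] slot=10723 & 0x7fff = 0x29e3; word=0x53c75889
word = 0x53c75889 → little-endian bytes:
  [0]=0x89  [1]=0x58  [2]=0xc7  [3]=0x53

89 58 c7 53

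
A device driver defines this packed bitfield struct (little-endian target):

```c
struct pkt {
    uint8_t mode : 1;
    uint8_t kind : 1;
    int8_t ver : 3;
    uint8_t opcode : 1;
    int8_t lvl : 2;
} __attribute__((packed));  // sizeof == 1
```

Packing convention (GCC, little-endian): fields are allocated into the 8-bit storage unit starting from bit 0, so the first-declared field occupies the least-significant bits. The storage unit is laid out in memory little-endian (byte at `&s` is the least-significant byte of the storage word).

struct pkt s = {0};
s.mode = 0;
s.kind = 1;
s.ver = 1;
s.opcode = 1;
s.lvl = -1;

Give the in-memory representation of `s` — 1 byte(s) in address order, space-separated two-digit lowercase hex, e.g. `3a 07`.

[0+:1] mode=0 & 0x1 = 0x0; word=0x00
[1+:1] kind=1 & 0x1 = 0x1; word=0x02
[2+:3] ver=1 & 0x7 = 0x1; word=0x06
[5+:1] opcode=1 & 0x1 = 0x1; word=0x26
[6+:2] lvl=-1 & 0x3 = 0x3; word=0xe6
word = 0xe6 → little-endian bytes:
  [0]=0xe6

e6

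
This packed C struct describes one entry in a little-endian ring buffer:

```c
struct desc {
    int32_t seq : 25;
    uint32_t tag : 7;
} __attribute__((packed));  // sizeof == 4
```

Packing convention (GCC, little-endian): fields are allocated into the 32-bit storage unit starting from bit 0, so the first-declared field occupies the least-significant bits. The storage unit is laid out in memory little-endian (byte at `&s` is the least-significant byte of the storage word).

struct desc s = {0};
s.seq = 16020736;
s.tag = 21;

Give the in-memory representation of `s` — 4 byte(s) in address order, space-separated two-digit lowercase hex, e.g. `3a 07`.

00 75 f4 2a

seq (25b) val=16020736 bits=0xf47500 at bit 0: 0x00f47500
tag (7b) val=21 bits=0x15 at bit 25: 0x2af47500
word = 0x2af47500 → little-endian bytes:
  [0]=0x00  [1]=0x75  [2]=0xf4  [3]=0x2a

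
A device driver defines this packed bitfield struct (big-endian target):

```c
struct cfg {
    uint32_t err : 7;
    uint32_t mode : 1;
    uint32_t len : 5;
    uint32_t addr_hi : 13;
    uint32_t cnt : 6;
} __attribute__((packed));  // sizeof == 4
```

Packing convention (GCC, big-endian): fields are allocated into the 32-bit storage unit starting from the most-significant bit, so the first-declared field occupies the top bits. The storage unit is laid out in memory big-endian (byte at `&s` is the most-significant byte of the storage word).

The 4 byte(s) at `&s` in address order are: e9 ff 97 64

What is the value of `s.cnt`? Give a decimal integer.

[0]=0xe9 [1]=0xff [2]=0x97 [3]=0x64 (big-endian) → word 0xe9ff9764
err:7 @ bit 25 → (0xe9ff9764>>25)&0x7f = 0x74
mode:1 @ bit 24 → (0xe9ff9764>>24)&0x1 = 0x1
len:5 @ bit 19 → (0xe9ff9764>>19)&0x1f = 0x1f
addr_hi:13 @ bit 6 → (0xe9ff9764>>6)&0x1fff = 0x1e5d
cnt:6 @ bit 0 → (0xe9ff9764>>0)&0x3f = 0x24  ←

36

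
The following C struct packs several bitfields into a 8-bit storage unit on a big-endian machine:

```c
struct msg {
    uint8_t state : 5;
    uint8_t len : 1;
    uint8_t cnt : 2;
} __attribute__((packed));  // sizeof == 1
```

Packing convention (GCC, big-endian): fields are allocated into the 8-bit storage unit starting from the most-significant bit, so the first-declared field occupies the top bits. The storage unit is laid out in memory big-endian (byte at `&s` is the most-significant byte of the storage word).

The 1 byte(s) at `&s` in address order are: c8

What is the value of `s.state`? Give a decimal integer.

[0]=0xc8 (big-endian) → word 0xc8
state:5 @ bit 3 → (0xc8>>3)&0x1f = 0x19  ←
len:1 @ bit 2 → (0xc8>>2)&0x1 = 0x0
cnt:2 @ bit 0 → (0xc8>>0)&0x3 = 0x0

25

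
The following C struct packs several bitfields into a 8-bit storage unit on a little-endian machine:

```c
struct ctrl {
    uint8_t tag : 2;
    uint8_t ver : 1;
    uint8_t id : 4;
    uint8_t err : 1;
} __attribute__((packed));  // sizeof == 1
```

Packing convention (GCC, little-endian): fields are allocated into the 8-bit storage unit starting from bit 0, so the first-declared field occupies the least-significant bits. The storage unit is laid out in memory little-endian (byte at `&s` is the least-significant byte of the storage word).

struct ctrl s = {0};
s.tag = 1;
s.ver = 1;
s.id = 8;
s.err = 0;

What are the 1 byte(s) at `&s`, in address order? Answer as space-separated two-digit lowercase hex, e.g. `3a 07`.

45

tag:2 = 1 → 0x1 << 0 → word 0x01
ver:1 = 1 → 0x1 << 2 → word 0x05
id:4 = 8 → 0x8 << 3 → word 0x45
err:1 = 0 → 0x0 << 7 → word 0x45
word = 0x45 → little-endian bytes:
  [0]=0x45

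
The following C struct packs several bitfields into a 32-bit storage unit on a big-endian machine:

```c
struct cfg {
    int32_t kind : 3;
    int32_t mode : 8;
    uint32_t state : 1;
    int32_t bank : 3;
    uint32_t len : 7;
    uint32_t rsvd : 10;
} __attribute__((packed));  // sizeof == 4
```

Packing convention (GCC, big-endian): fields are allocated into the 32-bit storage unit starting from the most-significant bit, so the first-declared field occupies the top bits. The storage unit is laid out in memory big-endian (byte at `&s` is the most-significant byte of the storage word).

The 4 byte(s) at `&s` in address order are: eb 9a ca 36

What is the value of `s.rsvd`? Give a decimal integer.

[0]=0xeb [1]=0x9a [2]=0xca [3]=0x36 (big-endian) → word 0xeb9aca36
kind:3 @ bit 29 → (0xeb9aca36>>29)&0x7 = 0x7
mode:8 @ bit 21 → (0xeb9aca36>>21)&0xff = 0x5c
state:1 @ bit 20 → (0xeb9aca36>>20)&0x1 = 0x1
bank:3 @ bit 17 → (0xeb9aca36>>17)&0x7 = 0x5
len:7 @ bit 10 → (0xeb9aca36>>10)&0x7f = 0x32
rsvd:10 @ bit 0 → (0xeb9aca36>>0)&0x3ff = 0x236  ←

566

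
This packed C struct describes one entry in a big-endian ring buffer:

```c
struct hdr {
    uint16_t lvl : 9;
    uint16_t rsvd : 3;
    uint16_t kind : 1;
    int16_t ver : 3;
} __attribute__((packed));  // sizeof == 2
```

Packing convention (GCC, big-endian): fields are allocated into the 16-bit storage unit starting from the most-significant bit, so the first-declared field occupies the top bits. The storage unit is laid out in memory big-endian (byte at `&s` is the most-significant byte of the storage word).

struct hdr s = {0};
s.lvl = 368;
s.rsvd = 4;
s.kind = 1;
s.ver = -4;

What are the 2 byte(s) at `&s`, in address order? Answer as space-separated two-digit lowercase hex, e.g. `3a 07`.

[7+:9] lvl=368 & 0x1ff = 0x170; word=0xb800
[4+:3] rsvd=4 & 0x7 = 0x4; word=0xb840
[3+:1] kind=1 & 0x1 = 0x1; word=0xb848
[0+:3] ver=-4 & 0x7 = 0x4; word=0xb84c
word = 0xb84c → big-endian bytes:
  [0]=0xb8  [1]=0x4c

b8 4c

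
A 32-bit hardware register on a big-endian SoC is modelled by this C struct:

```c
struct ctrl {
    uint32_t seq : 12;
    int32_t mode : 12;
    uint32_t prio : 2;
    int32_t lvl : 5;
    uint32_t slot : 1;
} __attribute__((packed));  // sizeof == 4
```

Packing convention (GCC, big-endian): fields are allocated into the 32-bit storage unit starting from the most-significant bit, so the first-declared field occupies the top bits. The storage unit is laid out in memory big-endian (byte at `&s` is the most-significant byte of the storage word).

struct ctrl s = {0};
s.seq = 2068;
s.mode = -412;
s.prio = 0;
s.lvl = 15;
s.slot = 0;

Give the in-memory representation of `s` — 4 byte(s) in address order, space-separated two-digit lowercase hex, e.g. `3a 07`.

[20+:12] seq=2068 & 0xfff = 0x814; word=0x81400000
[8+:12] mode=-412 & 0xfff = 0xe64; word=0x814e6400
[6+:2] prio=0 & 0x3 = 0x0; word=0x814e6400
[1+:5] lvl=15 & 0x1f = 0xf; word=0x814e641e
[0+:1] slot=0 & 0x1 = 0x0; word=0x814e641e
word = 0x814e641e → big-endian bytes:
  [0]=0x81  [1]=0x4e  [2]=0x64  [3]=0x1e

81 4e 64 1e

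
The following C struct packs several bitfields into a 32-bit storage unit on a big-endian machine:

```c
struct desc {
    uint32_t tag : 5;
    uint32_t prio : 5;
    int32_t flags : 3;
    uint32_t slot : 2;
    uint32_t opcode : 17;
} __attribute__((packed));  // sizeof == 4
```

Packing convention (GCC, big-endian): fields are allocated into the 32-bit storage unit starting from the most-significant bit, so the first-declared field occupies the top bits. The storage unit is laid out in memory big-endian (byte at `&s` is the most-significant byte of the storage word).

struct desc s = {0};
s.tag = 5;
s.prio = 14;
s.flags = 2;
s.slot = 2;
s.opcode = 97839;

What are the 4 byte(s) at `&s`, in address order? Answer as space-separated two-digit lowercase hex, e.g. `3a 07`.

tag (5b) val=5 bits=0x5 at bit 27: 0x28000000
prio (5b) val=14 bits=0xe at bit 22: 0x2b800000
flags (3b) val=2 bits=0x2 at bit 19: 0x2b900000
slot (2b) val=2 bits=0x2 at bit 17: 0x2b940000
opcode (17b) val=97839 bits=0x17e2f at bit 0: 0x2b957e2f
word = 0x2b957e2f → big-endian bytes:
  [0]=0x2b  [1]=0x95  [2]=0x7e  [3]=0x2f

2b 95 7e 2f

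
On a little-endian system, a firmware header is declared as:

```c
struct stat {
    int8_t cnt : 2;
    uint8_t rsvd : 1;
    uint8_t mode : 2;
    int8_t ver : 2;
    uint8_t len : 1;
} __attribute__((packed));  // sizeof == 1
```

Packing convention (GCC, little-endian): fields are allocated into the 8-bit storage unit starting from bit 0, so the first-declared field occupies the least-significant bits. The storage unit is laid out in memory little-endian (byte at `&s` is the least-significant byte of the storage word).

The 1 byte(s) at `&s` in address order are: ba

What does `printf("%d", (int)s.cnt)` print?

[0]=0xba (little-endian) → word 0xba
cnt [0+:2] = (word>>0) & 0x3 = 2  ←
rsvd [2+:1] = (word>>2) & 0x1 = 0
mode [3+:2] = (word>>3) & 0x3 = 3
ver [5+:2] = (word>>5) & 0x3 = 1
len [7+:1] = (word>>7) & 0x1 = 1
cnt signed 2b, MSB=1: 2 - 4 = -2

-2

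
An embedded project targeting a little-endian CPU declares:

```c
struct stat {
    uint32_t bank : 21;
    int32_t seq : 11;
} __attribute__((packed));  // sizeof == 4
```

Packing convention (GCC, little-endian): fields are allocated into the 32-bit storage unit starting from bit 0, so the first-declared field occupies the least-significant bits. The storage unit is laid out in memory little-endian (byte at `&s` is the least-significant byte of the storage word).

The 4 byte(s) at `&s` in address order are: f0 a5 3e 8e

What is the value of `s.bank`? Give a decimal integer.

2008560

[0]=0xf0 [1]=0xa5 [2]=0x3e [3]=0x8e (little-endian) → word 0x8e3ea5f0
bank:21 @ bit 0 → (0x8e3ea5f0>>0)&0x1fffff = 0x1ea5f0  ←
seq:11 @ bit 21 → (0x8e3ea5f0>>21)&0x7ff = 0x471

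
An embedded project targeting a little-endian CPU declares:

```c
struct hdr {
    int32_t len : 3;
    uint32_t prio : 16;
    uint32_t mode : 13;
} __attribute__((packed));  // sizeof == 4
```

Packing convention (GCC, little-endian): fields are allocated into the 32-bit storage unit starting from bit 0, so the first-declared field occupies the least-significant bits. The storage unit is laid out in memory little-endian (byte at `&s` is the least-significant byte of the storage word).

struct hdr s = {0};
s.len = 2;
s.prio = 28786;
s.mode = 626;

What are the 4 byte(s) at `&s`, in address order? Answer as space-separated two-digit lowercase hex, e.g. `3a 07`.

len (3b) val=2 bits=0x2 at bit 0: 0x00000002
prio (16b) val=28786 bits=0x7072 at bit 3: 0x00038392
mode (13b) val=626 bits=0x272 at bit 19: 0x13938392
word = 0x13938392 → little-endian bytes:
  [0]=0x92  [1]=0x83  [2]=0x93  [3]=0x13

92 83 93 13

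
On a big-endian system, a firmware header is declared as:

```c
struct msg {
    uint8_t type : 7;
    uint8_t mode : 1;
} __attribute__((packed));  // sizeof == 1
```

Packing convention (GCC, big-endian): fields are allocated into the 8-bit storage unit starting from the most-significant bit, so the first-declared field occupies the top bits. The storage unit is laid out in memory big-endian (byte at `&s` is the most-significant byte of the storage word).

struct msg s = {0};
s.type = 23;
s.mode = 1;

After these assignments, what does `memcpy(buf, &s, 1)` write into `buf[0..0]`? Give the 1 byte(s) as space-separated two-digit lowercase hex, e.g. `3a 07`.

2f

type:7 = 23 → 0x17 << 1 → word 0x2e
mode:1 = 1 → 0x1 << 0 → word 0x2f
word = 0x2f → big-endian bytes:
  [0]=0x2f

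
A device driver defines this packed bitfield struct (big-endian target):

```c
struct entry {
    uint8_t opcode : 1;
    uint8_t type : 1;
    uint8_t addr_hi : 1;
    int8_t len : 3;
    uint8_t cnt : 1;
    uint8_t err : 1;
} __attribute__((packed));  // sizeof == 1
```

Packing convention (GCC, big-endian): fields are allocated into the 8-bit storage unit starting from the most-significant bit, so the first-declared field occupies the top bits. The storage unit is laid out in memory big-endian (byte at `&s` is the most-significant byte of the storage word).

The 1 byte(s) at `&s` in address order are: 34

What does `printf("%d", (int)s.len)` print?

[0]=0x34 (big-endian) → word 0x34
opcode:1 @ bit 7 → (0x34>>7)&0x1 = 0x0
type:1 @ bit 6 → (0x34>>6)&0x1 = 0x0
addr_hi:1 @ bit 5 → (0x34>>5)&0x1 = 0x1
len:3 @ bit 2 → (0x34>>2)&0x7 = 0x5  ←
cnt:1 @ bit 1 → (0x34>>1)&0x1 = 0x0
err:1 @ bit 0 → (0x34>>0)&0x1 = 0x0
len signed 3b, MSB=1: 5 - 8 = -3

-3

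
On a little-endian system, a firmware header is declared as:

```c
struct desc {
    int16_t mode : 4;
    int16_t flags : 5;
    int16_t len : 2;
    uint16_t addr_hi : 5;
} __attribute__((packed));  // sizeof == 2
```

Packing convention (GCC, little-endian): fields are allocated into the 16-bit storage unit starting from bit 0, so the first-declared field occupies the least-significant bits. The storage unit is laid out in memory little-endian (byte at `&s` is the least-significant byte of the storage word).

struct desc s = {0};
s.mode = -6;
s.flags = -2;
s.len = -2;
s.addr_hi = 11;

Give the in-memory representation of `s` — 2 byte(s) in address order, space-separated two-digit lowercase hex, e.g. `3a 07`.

mode (4b) val=-6 bits=0xa at bit 0: 0x000a
flags (5b) val=-2 bits=0x1e at bit 4: 0x01ea
len (2b) val=-2 bits=0x2 at bit 9: 0x05ea
addr_hi (5b) val=11 bits=0xb at bit 11: 0x5dea
word = 0x5dea → little-endian bytes:
  [0]=0xea  [1]=0x5d

ea 5d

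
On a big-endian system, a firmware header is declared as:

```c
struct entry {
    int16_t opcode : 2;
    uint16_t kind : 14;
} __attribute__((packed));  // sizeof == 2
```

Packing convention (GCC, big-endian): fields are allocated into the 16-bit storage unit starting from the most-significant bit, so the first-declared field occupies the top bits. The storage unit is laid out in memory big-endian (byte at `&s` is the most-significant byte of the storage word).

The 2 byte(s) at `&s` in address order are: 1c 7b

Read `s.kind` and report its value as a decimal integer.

7291

[0]=0x1c [1]=0x7b (big-endian) → word 0x1c7b
opcode [14+:2] = (word>>14) & 0x3 = 0
kind [0+:14] = (word>>0) & 0x3fff = 7291  ←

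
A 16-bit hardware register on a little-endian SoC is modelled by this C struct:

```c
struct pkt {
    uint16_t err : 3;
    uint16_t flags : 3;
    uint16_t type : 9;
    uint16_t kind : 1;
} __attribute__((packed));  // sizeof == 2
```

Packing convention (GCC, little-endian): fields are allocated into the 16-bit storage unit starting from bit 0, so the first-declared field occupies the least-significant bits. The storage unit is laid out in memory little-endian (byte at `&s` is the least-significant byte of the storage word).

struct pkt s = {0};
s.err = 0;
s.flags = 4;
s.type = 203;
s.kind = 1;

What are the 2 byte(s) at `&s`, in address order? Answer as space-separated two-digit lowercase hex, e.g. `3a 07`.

e0 b2

err (3b) val=0 bits=0x0 at bit 0: 0x0000
flags (3b) val=4 bits=0x4 at bit 3: 0x0020
type (9b) val=203 bits=0xcb at bit 6: 0x32e0
kind (1b) val=1 bits=0x1 at bit 15: 0xb2e0
word = 0xb2e0 → little-endian bytes:
  [0]=0xe0  [1]=0xb2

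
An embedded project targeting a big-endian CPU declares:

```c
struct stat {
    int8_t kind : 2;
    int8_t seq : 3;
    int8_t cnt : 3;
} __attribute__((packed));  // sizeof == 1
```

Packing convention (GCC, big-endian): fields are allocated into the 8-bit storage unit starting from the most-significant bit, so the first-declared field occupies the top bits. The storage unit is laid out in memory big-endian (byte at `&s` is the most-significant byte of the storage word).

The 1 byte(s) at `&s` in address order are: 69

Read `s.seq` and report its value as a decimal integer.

[0]=0x69 (big-endian) → word 0x69
kind:2 @ bit 6 → (0x69>>6)&0x3 = 0x1
seq:3 @ bit 3 → (0x69>>3)&0x7 = 0x5  ←
cnt:3 @ bit 0 → (0x69>>0)&0x7 = 0x1
seq signed 3b, MSB=1: 5 - 8 = -3

-3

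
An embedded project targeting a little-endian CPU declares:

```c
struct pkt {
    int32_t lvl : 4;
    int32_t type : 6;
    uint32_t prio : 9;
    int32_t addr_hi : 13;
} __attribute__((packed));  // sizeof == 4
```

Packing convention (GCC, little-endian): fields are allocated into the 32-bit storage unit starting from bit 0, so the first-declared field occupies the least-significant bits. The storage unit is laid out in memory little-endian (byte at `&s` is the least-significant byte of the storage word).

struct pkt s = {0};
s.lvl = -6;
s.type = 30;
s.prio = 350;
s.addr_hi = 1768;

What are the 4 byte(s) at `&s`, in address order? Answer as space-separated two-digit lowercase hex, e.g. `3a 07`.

ea 79 45 37

lvl (4b) val=-6 bits=0xa at bit 0: 0x0000000a
type (6b) val=30 bits=0x1e at bit 4: 0x000001ea
prio (9b) val=350 bits=0x15e at bit 10: 0x000579ea
addr_hi (13b) val=1768 bits=0x6e8 at bit 19: 0x374579ea
word = 0x374579ea → little-endian bytes:
  [0]=0xea  [1]=0x79  [2]=0x45  [3]=0x37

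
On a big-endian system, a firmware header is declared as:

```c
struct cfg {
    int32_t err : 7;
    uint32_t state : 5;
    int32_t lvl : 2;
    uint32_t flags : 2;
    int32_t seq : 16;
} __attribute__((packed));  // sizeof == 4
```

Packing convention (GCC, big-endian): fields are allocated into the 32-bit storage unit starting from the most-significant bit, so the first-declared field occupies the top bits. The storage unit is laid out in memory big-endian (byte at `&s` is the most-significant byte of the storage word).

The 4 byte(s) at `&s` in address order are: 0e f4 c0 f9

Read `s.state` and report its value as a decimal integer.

15

[0]=0x0e [1]=0xf4 [2]=0xc0 [3]=0xf9 (big-endian) → word 0x0ef4c0f9
err [25+:7] = (word>>25) & 0x7f = 7
state [20+:5] = (word>>20) & 0x1f = 15  ←
lvl [18+:2] = (word>>18) & 0x3 = 1
flags [16+:2] = (word>>16) & 0x3 = 0
seq [0+:16] = (word>>0) & 0xffff = 49401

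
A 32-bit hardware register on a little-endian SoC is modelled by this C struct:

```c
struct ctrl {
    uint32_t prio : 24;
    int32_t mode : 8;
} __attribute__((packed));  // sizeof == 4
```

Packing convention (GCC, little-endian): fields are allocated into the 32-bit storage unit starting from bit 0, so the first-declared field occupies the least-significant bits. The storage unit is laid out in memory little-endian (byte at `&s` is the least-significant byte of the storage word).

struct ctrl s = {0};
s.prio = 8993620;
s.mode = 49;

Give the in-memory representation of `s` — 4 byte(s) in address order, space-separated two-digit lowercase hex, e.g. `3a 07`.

54 3b 89 31

prio (24b) val=8993620 bits=0x893b54 at bit 0: 0x00893b54
mode (8b) val=49 bits=0x31 at bit 24: 0x31893b54
word = 0x31893b54 → little-endian bytes:
  [0]=0x54  [1]=0x3b  [2]=0x89  [3]=0x31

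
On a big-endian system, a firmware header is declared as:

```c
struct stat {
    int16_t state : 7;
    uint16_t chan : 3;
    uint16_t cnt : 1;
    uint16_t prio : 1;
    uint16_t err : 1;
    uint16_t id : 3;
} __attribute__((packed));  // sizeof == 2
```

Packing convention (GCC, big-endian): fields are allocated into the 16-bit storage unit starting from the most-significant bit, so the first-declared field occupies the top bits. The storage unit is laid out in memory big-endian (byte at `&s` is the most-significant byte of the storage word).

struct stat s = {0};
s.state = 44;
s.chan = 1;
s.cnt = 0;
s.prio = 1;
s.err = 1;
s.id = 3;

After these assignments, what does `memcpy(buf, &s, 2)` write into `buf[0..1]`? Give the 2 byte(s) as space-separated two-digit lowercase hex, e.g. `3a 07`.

58 5b

state:7 = 44 → 0x2c << 9 → word 0x5800
chan:3 = 1 → 0x1 << 6 → word 0x5840
cnt:1 = 0 → 0x0 << 5 → word 0x5840
prio:1 = 1 → 0x1 << 4 → word 0x5850
err:1 = 1 → 0x1 << 3 → word 0x5858
id:3 = 3 → 0x3 << 0 → word 0x585b
word = 0x585b → big-endian bytes:
  [0]=0x58  [1]=0x5b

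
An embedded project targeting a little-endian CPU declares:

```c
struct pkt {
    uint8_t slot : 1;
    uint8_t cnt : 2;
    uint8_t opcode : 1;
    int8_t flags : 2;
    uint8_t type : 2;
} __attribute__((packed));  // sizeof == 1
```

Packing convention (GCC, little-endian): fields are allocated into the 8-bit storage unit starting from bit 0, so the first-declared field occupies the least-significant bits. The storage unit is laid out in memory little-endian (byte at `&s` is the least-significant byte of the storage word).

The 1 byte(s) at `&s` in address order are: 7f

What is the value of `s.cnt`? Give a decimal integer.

3

[0]=0x7f (little-endian) → word 0x7f
slot:1 @ bit 0 → (0x7f>>0)&0x1 = 0x1
cnt:2 @ bit 1 → (0x7f>>1)&0x3 = 0x3  ←
opcode:1 @ bit 3 → (0x7f>>3)&0x1 = 0x1
flags:2 @ bit 4 → (0x7f>>4)&0x3 = 0x3
type:2 @ bit 6 → (0x7f>>6)&0x3 = 0x1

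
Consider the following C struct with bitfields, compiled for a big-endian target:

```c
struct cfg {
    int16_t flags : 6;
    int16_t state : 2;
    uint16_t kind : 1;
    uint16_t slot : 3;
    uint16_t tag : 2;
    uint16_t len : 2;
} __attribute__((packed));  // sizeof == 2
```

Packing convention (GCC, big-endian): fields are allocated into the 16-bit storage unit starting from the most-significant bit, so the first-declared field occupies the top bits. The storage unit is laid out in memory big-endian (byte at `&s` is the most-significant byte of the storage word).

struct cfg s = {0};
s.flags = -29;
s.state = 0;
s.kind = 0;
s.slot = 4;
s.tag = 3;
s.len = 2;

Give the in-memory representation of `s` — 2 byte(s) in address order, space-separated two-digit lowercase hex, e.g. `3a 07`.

8c 4e

flags:6 = -29 → 0x23 << 10 → word 0x8c00
state:2 = 0 → 0x0 << 8 → word 0x8c00
kind:1 = 0 → 0x0 << 7 → word 0x8c00
slot:3 = 4 → 0x4 << 4 → word 0x8c40
tag:2 = 3 → 0x3 << 2 → word 0x8c4c
len:2 = 2 → 0x2 << 0 → word 0x8c4e
word = 0x8c4e → big-endian bytes:
  [0]=0x8c  [1]=0x4e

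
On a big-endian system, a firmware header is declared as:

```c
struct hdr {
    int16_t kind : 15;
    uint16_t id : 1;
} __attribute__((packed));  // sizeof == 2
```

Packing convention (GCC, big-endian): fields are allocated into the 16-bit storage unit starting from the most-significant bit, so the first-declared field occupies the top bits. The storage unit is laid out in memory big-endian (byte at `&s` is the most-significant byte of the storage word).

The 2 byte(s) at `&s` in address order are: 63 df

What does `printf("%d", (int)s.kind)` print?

12783

[0]=0x63 [1]=0xdf (big-endian) → word 0x63df
kind [1+:15] = (word>>1) & 0x7fff = 12783  ←
id [0+:1] = (word>>0) & 0x1 = 1
kind signed 15b, MSB=0: value = 12783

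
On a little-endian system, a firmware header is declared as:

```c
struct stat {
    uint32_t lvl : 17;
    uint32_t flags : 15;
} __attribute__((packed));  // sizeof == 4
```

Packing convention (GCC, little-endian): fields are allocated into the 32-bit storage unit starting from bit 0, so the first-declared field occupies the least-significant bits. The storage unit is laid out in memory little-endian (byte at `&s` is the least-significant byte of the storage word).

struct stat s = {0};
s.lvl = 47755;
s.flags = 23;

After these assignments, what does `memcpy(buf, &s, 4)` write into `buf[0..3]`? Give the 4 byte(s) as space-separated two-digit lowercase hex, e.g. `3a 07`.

[0+:17] lvl=47755 & 0x1ffff = 0xba8b; word=0x0000ba8b
[17+:15] flags=23 & 0x7fff = 0x17; word=0x002eba8b
word = 0x002eba8b → little-endian bytes:
  [0]=0x8b  [1]=0xba  [2]=0x2e  [3]=0x00

8b ba 2e 00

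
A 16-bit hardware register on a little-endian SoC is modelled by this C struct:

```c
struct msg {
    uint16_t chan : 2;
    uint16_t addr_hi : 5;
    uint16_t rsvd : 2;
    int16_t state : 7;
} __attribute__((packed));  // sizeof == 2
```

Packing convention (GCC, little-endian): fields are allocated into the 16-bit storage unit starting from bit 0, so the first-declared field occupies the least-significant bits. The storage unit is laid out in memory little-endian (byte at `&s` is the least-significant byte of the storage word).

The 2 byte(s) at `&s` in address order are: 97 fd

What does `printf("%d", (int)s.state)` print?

-2

[0]=0x97 [1]=0xfd (little-endian) → word 0xfd97
chan:2 @ bit 0 → (0xfd97>>0)&0x3 = 0x3
addr_hi:5 @ bit 2 → (0xfd97>>2)&0x1f = 0x5
rsvd:2 @ bit 7 → (0xfd97>>7)&0x3 = 0x3
state:7 @ bit 9 → (0xfd97>>9)&0x7f = 0x7e  ←
state signed 7b, MSB=1: 126 - 128 = -2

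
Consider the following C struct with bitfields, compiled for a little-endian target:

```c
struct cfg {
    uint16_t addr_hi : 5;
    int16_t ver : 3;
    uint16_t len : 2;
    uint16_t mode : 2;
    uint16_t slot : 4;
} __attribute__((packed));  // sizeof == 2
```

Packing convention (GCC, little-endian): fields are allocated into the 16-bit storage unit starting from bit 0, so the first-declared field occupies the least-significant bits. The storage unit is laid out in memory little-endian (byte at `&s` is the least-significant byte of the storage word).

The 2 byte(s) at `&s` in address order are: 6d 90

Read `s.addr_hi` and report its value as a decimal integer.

13

[0]=0x6d [1]=0x90 (little-endian) → word 0x906d
addr_hi [0+:5] = (word>>0) & 0x1f = 13  ←
ver [5+:3] = (word>>5) & 0x7 = 3
len [8+:2] = (word>>8) & 0x3 = 0
mode [10+:2] = (word>>10) & 0x3 = 0
slot [12+:4] = (word>>12) & 0xf = 9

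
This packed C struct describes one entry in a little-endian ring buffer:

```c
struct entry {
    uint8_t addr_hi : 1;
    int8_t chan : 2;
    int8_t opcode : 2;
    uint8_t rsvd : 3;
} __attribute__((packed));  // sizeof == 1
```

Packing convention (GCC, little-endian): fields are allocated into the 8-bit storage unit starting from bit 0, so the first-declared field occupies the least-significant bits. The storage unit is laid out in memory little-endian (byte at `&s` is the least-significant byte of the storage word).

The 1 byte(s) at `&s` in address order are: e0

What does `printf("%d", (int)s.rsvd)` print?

7

[0]=0xe0 (little-endian) → word 0xe0
addr_hi [0+:1] = (word>>0) & 0x1 = 0
chan [1+:2] = (word>>1) & 0x3 = 0
opcode [3+:2] = (word>>3) & 0x3 = 0
rsvd [5+:3] = (word>>5) & 0x7 = 7  ←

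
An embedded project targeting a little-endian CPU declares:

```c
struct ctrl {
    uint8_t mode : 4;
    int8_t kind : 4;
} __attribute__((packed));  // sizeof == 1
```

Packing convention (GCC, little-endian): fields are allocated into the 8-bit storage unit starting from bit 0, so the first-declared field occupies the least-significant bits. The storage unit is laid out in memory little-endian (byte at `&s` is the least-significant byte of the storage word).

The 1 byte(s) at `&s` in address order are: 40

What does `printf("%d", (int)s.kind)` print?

[0]=0x40 (little-endian) → word 0x40
mode [0+:4] = (word>>0) & 0xf = 0
kind [4+:4] = (word>>4) & 0xf = 4  ←
kind signed 4b, MSB=0: value = 4

4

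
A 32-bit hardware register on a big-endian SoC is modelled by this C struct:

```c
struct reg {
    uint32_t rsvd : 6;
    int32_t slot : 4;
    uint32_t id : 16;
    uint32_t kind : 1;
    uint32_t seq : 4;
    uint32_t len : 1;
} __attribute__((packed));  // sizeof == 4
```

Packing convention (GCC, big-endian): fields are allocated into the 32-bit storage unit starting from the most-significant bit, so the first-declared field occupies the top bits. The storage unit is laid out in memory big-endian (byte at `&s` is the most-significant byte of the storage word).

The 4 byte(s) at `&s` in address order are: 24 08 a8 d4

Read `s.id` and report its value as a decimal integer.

[0]=0x24 [1]=0x08 [2]=0xa8 [3]=0xd4 (big-endian) → word 0x2408a8d4
rsvd [26+:6] = (word>>26) & 0x3f = 9
slot [22+:4] = (word>>22) & 0xf = 0
id [6+:16] = (word>>6) & 0xffff = 8867  ←
kind [5+:1] = (word>>5) & 0x1 = 0
seq [1+:4] = (word>>1) & 0xf = 10
len [0+:1] = (word>>0) & 0x1 = 0

8867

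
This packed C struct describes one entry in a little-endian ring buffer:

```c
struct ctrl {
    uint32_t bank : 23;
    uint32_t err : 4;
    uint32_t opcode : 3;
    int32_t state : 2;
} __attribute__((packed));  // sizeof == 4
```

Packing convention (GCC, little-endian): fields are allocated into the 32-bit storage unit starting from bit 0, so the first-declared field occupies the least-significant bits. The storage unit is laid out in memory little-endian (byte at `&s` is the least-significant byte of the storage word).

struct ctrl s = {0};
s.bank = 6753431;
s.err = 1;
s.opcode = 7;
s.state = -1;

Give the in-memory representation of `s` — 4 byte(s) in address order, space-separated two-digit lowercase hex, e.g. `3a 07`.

[0+:23] bank=6753431 & 0x7fffff = 0x670c97; word=0x00670c97
[23+:4] err=1 & 0xf = 0x1; word=0x00e70c97
[27+:3] opcode=7 & 0x7 = 0x7; word=0x38e70c97
[30+:2] state=-1 & 0x3 = 0x3; word=0xf8e70c97
word = 0xf8e70c97 → little-endian bytes:
  [0]=0x97  [1]=0x0c  [2]=0xe7  [3]=0xf8

97 0c e7 f8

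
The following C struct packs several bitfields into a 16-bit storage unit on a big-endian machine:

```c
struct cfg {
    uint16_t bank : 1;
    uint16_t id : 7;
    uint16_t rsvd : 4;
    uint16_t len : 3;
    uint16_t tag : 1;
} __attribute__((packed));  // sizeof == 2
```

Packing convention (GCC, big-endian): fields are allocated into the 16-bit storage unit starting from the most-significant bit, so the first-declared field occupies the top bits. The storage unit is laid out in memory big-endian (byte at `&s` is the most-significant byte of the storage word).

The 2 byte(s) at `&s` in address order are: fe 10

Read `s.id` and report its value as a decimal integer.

126

[0]=0xfe [1]=0x10 (big-endian) → word 0xfe10
bank:1 @ bit 15 → (0xfe10>>15)&0x1 = 0x1
id:7 @ bit 8 → (0xfe10>>8)&0x7f = 0x7e  ←
rsvd:4 @ bit 4 → (0xfe10>>4)&0xf = 0x1
len:3 @ bit 1 → (0xfe10>>1)&0x7 = 0x0
tag:1 @ bit 0 → (0xfe10>>0)&0x1 = 0x0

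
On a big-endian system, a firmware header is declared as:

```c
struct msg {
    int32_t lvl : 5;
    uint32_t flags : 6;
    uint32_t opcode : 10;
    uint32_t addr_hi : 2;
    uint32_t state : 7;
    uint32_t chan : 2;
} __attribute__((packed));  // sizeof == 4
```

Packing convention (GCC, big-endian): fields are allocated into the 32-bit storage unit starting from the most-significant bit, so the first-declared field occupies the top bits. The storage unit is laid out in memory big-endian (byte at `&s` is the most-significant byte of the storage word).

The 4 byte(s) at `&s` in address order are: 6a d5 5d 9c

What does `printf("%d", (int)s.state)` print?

[0]=0x6a [1]=0xd5 [2]=0x5d [3]=0x9c (big-endian) → word 0x6ad55d9c
lvl:5 @ bit 27 → (0x6ad55d9c>>27)&0x1f = 0xd
flags:6 @ bit 21 → (0x6ad55d9c>>21)&0x3f = 0x16
opcode:10 @ bit 11 → (0x6ad55d9c>>11)&0x3ff = 0x2ab
addr_hi:2 @ bit 9 → (0x6ad55d9c>>9)&0x3 = 0x2
state:7 @ bit 2 → (0x6ad55d9c>>2)&0x7f = 0x67  ←
chan:2 @ bit 0 → (0x6ad55d9c>>0)&0x3 = 0x0

103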